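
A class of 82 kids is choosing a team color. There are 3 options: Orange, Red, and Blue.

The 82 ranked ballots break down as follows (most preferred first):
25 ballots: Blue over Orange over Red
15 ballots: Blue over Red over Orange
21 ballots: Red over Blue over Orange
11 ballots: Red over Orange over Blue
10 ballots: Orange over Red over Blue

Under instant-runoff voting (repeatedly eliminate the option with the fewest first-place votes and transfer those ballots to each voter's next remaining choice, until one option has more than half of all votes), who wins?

Round 1: Orange 10, Red 32, Blue 40. Orange eliminated.
Round 2: Red 42, Blue 40. Red has a majority (≥42).

Red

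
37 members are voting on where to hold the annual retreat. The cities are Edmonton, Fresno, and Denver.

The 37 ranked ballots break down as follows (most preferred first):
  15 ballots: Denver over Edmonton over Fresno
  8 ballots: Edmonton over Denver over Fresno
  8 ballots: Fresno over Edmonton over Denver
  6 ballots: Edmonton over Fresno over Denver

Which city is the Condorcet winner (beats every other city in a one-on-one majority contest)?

Edmonton vs Fresno: 29–8
Edmonton vs Denver: 22–15
Edmonton beats every other city.

Edmonton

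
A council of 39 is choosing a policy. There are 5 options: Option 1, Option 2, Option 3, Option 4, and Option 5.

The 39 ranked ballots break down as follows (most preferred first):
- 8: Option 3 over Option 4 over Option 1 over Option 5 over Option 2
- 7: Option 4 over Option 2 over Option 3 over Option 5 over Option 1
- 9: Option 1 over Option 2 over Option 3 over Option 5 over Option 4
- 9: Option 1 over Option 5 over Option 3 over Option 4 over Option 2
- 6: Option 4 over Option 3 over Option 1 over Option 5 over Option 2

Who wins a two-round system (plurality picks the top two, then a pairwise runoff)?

Round 1 first-place votes: Option 1 18, Option 2 0, Option 3 8, Option 4 13, Option 5 0. Option 1 and Option 4 advance.
Runoff: Option 1 is ranked above Option 4 on 18 ballots, Option 4 above Option 1 on 21.

Option 4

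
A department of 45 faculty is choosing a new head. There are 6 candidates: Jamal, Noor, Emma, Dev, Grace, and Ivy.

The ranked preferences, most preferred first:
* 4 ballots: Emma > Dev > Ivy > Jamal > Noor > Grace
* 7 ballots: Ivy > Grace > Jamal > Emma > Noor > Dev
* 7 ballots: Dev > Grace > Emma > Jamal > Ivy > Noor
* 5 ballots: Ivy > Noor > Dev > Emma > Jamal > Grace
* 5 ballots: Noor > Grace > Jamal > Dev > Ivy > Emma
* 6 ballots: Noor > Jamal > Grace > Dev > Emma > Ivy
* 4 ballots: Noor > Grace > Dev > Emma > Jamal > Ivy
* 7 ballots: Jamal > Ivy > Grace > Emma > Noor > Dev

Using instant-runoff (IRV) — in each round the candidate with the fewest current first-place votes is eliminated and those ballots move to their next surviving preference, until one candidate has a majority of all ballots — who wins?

Round 1: Jamal 7, Noor 15, Emma 4, Dev 7, Grace 0, Ivy 12. Grace eliminated.
Round 2: Jamal 7, Noor 15, Emma 4, Dev 7, Ivy 12. Emma eliminated.
Round 3: Jamal 7, Noor 15, Dev 11, Ivy 12. Jamal eliminated.
Round 4: Noor 15, Dev 11, Ivy 19. Dev eliminated.
Round 5: Noor 15, Ivy 30. Ivy has a majority (≥23).

Ivy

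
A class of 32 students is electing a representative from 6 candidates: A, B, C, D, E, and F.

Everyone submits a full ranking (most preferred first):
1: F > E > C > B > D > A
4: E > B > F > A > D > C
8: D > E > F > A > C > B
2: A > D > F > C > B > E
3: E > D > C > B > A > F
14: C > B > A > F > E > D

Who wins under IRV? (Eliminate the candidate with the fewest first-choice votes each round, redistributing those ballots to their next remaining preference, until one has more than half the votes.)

Round 1: A 2, B 0, C 14, D 8, E 7, F 1. B eliminated.
Round 2: A 2, C 14, D 8, E 7, F 1. F eliminated.
Round 3: A 2, C 14, D 8, E 8. A eliminated.
Round 4: C 14, D 10, E 8. E eliminated.
Round 5: C 15, D 17. D has a majority (≥17).

D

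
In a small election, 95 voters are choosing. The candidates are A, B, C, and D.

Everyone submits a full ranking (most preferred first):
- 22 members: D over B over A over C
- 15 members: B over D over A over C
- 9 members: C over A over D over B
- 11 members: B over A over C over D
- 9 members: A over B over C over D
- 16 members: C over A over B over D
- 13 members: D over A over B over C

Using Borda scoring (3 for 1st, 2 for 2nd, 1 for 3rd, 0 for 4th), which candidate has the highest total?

B

A: 22×1 + 15×1 + 9×2 + 11×2 + 9×3 + 16×2 + 13×2 = 162
B: 22×2 + 15×3 + 9×0 + 11×3 + 9×2 + 16×1 + 13×1 = 169
C: 22×0 + 15×0 + 9×3 + 11×1 + 9×1 + 16×3 + 13×0 = 95
D: 22×3 + 15×2 + 9×1 + 11×0 + 9×0 + 16×0 + 13×3 = 144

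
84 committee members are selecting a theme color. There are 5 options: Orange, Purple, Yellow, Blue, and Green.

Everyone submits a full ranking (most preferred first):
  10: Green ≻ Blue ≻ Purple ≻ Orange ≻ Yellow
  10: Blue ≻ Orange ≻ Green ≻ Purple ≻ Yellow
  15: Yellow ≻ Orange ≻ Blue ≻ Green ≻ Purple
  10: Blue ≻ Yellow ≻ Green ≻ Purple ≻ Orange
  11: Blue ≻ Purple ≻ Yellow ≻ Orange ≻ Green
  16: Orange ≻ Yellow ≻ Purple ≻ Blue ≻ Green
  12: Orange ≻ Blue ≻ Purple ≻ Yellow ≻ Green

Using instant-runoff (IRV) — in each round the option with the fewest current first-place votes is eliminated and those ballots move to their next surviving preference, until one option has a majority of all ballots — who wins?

Orange

Round 1: Orange 28, Purple 0, Yellow 15, Blue 31, Green 10. Purple eliminated.
Round 2: Orange 28, Yellow 15, Blue 31, Green 10. Green eliminated.
Round 3: Orange 28, Yellow 15, Blue 41. Yellow eliminated.
Round 4: Orange 43, Blue 41. Orange has a majority (≥43).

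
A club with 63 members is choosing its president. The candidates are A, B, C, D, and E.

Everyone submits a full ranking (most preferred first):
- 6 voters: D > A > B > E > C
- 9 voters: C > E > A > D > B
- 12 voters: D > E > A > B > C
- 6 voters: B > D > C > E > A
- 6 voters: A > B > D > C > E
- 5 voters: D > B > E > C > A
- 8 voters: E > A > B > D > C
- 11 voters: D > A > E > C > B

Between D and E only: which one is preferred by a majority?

D is ranked above E on 46 ballots; E above D on 17.

D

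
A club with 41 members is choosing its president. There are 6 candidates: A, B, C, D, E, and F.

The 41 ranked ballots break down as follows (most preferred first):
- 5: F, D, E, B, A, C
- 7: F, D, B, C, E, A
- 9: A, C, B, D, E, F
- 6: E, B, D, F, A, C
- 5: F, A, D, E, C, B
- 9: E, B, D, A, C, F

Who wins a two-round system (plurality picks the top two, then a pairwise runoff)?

Round 1 first-place votes: A 9, B 0, C 0, D 0, E 15, F 17. F and E advance.
Runoff: F is ranked above E on 17 ballots, E above F on 24.

E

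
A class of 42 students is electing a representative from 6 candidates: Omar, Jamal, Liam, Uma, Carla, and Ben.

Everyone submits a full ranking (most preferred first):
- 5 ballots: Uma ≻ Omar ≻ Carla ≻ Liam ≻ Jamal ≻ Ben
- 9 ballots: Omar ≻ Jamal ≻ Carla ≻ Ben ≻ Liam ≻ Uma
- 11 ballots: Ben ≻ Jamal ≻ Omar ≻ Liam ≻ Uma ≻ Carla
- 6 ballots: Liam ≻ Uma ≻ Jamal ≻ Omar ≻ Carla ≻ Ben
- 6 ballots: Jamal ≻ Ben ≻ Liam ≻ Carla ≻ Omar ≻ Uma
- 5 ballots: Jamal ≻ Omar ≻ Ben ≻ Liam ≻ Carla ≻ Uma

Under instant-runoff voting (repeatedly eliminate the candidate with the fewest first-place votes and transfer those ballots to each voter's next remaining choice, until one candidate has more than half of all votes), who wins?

Round 1: Omar 9, Jamal 11, Liam 6, Uma 5, Carla 0, Ben 11. Carla eliminated.
Round 2: Omar 9, Jamal 11, Liam 6, Uma 5, Ben 11. Uma eliminated.
Round 3: Omar 14, Jamal 11, Liam 6, Ben 11. Liam eliminated.
Round 4: Omar 14, Jamal 17, Ben 11. Ben eliminated.
Round 5: Omar 14, Jamal 28. Jamal has a majority (≥22).

Jamal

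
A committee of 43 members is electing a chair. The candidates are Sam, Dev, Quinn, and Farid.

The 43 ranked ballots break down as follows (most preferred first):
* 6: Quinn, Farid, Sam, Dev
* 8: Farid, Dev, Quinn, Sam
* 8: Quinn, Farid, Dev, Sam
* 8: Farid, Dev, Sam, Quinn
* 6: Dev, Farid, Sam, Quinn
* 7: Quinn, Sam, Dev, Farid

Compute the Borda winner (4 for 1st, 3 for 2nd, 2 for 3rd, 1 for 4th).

Farid

Sam: 6×2 + 8×1 + 8×1 + 8×2 + 6×2 + 7×3 = 77
Dev: 6×1 + 8×3 + 8×2 + 8×3 + 6×4 + 7×2 = 108
Quinn: 6×4 + 8×2 + 8×4 + 8×1 + 6×1 + 7×4 = 114
Farid: 6×3 + 8×4 + 8×3 + 8×4 + 6×3 + 7×1 = 131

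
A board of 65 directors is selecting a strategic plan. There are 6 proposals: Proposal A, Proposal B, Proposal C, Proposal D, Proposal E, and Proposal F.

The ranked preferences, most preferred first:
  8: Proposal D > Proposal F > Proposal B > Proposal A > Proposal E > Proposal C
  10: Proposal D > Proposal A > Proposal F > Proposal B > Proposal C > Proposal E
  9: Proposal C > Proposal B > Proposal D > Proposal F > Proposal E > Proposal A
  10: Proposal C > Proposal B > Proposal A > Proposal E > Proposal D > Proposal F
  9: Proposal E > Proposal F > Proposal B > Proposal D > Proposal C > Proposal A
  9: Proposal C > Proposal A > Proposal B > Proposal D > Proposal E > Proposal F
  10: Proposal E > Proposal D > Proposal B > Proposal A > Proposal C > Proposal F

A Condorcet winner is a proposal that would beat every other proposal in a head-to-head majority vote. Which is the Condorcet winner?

Proposal B

Proposal B vs Proposal A: 46–19
Proposal B vs Proposal C: 37–28
Proposal B vs Proposal D: 37–28
Proposal B vs Proposal E: 46–19
Proposal B vs Proposal F: 38–27
Proposal B beats every other proposal.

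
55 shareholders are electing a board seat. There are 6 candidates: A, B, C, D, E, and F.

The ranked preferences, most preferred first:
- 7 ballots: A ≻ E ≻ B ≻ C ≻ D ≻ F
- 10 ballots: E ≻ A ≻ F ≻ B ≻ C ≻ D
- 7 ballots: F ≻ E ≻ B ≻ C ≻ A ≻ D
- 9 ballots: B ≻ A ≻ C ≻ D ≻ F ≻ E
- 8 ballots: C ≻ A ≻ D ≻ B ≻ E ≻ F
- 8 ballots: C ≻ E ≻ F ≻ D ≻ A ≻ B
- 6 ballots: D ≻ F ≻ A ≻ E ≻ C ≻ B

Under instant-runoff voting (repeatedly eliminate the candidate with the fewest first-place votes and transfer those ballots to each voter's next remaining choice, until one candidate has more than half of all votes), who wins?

Round 1: A 7, B 9, C 16, D 6, E 10, F 7. D eliminated.
Round 2: A 7, B 9, C 16, E 10, F 13. A eliminated.
Round 3: B 9, C 16, E 17, F 13. B eliminated.
Round 4: C 25, E 17, F 13. F eliminated.
Round 5: C 25, E 30. E has a majority (≥28).

E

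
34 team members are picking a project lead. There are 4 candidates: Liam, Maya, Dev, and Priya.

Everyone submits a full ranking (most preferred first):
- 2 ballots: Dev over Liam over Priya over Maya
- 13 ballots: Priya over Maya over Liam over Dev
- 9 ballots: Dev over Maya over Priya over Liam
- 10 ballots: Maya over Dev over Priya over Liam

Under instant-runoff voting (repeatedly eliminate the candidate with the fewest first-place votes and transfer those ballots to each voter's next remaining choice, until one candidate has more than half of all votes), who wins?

Dev

Round 1: Liam 0, Maya 10, Dev 11, Priya 13. Liam eliminated.
Round 2: Maya 10, Dev 11, Priya 13. Maya eliminated.
Round 3: Dev 21, Priya 13. Dev has a majority (≥18).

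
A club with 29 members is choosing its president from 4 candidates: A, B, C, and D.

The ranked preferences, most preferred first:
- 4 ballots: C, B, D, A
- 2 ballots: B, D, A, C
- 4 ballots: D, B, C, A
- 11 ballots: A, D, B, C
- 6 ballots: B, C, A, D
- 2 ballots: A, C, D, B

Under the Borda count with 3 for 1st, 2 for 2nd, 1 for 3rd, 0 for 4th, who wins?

A: 4×0 + 2×1 + 4×0 + 11×3 + 6×1 + 2×3 = 47
B: 4×2 + 2×3 + 4×2 + 11×1 + 6×3 + 2×0 = 51
C: 4×3 + 2×0 + 4×1 + 11×0 + 6×2 + 2×2 = 32
D: 4×1 + 2×2 + 4×3 + 11×2 + 6×0 + 2×1 = 44

B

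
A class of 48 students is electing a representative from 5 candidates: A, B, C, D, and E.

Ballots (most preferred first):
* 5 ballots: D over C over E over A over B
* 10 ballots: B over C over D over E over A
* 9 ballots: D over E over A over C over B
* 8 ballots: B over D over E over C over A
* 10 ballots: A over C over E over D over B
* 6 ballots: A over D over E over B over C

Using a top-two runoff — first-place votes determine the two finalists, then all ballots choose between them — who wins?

A

Round 1 first-place votes: A 16, B 18, C 0, D 14, E 0. B and A advance.
Runoff: B is ranked above A on 18 ballots, A above B on 30.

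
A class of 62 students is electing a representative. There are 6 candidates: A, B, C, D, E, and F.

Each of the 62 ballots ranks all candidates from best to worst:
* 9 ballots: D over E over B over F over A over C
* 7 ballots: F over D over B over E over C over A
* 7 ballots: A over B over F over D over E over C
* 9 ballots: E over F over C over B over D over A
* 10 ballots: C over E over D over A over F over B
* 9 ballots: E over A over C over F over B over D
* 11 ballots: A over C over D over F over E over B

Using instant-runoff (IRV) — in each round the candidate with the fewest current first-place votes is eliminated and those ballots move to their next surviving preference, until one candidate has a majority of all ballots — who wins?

Round 1: A 18, B 0, C 10, D 9, E 18, F 7. B eliminated.
Round 2: A 18, C 10, D 9, E 18, F 7. F eliminated.
Round 3: A 18, C 10, D 16, E 18. C eliminated.
Round 4: A 18, D 16, E 28. D eliminated.
Round 5: A 18, E 44. E has a majority (≥32).

E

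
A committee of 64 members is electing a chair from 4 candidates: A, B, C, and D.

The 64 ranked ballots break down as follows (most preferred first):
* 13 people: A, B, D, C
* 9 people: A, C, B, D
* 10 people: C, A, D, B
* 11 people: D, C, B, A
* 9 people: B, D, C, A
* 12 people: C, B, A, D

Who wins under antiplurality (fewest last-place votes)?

Last-place votes: A 20, B 10, C 13, D 21.

B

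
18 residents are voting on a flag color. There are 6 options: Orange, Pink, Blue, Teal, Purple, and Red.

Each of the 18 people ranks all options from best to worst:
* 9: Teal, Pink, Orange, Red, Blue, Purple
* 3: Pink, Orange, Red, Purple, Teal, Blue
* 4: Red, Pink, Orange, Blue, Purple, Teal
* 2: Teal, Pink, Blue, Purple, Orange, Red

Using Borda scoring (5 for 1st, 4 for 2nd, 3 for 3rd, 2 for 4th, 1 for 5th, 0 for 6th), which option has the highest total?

Pink

Orange: 9×3 + 3×4 + 4×3 + 2×1 = 53
Pink: 9×4 + 3×5 + 4×4 + 2×4 = 75
Blue: 9×1 + 3×0 + 4×2 + 2×3 = 23
Teal: 9×5 + 3×1 + 4×0 + 2×5 = 58
Purple: 9×0 + 3×2 + 4×1 + 2×2 = 14
Red: 9×2 + 3×3 + 4×5 + 2×0 = 47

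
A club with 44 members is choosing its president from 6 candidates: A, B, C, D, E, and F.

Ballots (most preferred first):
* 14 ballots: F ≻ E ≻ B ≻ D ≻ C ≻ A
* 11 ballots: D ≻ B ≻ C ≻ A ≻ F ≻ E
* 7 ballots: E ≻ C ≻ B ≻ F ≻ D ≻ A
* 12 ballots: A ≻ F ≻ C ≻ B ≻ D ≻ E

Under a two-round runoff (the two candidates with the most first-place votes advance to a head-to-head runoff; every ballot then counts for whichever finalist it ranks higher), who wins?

Round 1 first-place votes: A 12, B 0, C 0, D 11, E 7, F 14. F and A advance.
Runoff: F is ranked above A on 21 ballots, A above F on 23.

A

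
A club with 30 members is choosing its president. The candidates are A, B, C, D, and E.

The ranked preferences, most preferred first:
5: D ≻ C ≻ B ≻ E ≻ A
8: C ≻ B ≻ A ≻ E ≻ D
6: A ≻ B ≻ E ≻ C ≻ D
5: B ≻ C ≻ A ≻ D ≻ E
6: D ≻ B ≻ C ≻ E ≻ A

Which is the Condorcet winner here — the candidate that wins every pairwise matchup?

B

B vs A: 24–6
B vs C: 17–13
B vs D: 19–11
B vs E: 30–0
B beats every other candidate.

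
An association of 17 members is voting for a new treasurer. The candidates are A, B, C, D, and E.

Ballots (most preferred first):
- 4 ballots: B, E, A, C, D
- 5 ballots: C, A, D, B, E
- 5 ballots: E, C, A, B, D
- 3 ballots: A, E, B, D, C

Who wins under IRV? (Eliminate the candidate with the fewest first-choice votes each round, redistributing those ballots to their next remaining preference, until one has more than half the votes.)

Round 1: A 3, B 4, C 5, D 0, E 5. D eliminated.
Round 2: A 3, B 4, C 5, E 5. A eliminated.
Round 3: B 4, C 5, E 8. B eliminated.
Round 4: C 5, E 12. E has a majority (≥9).

E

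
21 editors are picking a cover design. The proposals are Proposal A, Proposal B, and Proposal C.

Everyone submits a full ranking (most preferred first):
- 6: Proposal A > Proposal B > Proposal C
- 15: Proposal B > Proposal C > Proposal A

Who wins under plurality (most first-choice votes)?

Proposal B

First-place votes: Proposal A 6, Proposal B 15, Proposal C 0.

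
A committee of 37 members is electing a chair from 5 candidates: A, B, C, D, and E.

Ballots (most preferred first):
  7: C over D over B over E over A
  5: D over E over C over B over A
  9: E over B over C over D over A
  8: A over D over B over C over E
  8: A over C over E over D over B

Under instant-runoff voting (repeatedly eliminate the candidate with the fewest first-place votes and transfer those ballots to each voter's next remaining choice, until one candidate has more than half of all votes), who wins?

E

Round 1: A 16, B 0, C 7, D 5, E 9. B eliminated.
Round 2: A 16, C 7, D 5, E 9. D eliminated.
Round 3: A 16, C 7, E 14. C eliminated.
Round 4: A 16, E 21. E has a majority (≥19).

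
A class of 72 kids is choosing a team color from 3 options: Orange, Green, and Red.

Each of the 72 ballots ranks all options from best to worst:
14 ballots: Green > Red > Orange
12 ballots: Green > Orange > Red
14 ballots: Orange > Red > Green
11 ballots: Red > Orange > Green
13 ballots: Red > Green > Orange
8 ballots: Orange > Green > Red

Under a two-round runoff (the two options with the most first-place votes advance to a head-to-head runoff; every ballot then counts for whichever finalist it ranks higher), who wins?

Red

Round 1 first-place votes: Orange 22, Green 26, Red 24. Green and Red advance.
Runoff: Green is ranked above Red on 34 ballots, Red above Green on 38.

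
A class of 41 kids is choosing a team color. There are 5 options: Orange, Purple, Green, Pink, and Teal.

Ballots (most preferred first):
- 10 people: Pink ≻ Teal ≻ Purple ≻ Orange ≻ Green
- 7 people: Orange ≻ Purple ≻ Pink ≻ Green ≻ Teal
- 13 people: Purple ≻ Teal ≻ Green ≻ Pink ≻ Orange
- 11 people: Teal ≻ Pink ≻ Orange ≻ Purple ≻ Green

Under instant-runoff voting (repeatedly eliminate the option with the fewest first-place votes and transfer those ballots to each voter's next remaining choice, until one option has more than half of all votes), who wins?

Teal

Round 1: Orange 7, Purple 13, Green 0, Pink 10, Teal 11. Green eliminated.
Round 2: Orange 7, Purple 13, Pink 10, Teal 11. Orange eliminated.
Round 3: Purple 20, Pink 10, Teal 11. Pink eliminated.
Round 4: Purple 20, Teal 21. Teal has a majority (≥21).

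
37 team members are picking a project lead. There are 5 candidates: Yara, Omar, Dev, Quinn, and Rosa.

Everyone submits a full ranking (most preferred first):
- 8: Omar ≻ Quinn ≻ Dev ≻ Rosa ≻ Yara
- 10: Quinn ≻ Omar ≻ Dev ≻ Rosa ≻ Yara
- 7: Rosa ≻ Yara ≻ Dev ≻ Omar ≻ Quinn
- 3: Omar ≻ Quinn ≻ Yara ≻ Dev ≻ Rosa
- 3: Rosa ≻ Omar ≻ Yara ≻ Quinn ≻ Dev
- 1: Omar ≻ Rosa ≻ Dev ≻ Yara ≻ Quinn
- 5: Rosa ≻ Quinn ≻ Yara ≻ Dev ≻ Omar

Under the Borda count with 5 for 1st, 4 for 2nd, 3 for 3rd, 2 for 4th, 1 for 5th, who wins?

Yara: 8×1 + 10×1 + 7×4 + 3×3 + 3×3 + 1×2 + 5×3 = 81
Omar: 8×5 + 10×4 + 7×2 + 3×5 + 3×4 + 1×5 + 5×1 = 131
Dev: 8×3 + 10×3 + 7×3 + 3×2 + 3×1 + 1×3 + 5×2 = 97
Quinn: 8×4 + 10×5 + 7×1 + 3×4 + 3×2 + 1×1 + 5×4 = 128
Rosa: 8×2 + 10×2 + 7×5 + 3×1 + 3×5 + 1×4 + 5×5 = 118

Omar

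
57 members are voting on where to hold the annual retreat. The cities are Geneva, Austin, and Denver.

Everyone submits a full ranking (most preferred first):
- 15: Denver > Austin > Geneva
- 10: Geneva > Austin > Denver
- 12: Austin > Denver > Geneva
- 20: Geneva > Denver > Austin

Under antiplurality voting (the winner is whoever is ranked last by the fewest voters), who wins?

Denver

Last-place votes: Geneva 27, Austin 20, Denver 10.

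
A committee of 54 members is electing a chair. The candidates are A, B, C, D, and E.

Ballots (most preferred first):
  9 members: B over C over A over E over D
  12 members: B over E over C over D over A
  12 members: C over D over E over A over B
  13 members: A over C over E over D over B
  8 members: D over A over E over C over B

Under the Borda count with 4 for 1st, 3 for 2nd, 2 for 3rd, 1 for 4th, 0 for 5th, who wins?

A: 9×2 + 12×0 + 12×1 + 13×4 + 8×3 = 106
B: 9×4 + 12×4 + 12×0 + 13×0 + 8×0 = 84
C: 9×3 + 12×2 + 12×4 + 13×3 + 8×1 = 146
D: 9×0 + 12×1 + 12×3 + 13×1 + 8×4 = 93
E: 9×1 + 12×3 + 12×2 + 13×2 + 8×2 = 111

C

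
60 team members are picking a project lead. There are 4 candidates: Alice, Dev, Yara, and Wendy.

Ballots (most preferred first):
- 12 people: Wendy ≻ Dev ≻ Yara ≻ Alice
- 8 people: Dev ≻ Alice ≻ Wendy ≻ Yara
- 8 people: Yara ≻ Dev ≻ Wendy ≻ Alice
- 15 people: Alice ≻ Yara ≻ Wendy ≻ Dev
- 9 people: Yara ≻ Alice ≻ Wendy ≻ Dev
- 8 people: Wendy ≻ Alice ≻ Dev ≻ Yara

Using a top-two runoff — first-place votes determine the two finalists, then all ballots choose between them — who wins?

Round 1 first-place votes: Alice 15, Dev 8, Yara 17, Wendy 20. Wendy and Yara advance.
Runoff: Wendy is ranked above Yara on 28 ballots, Yara above Wendy on 32.

Yara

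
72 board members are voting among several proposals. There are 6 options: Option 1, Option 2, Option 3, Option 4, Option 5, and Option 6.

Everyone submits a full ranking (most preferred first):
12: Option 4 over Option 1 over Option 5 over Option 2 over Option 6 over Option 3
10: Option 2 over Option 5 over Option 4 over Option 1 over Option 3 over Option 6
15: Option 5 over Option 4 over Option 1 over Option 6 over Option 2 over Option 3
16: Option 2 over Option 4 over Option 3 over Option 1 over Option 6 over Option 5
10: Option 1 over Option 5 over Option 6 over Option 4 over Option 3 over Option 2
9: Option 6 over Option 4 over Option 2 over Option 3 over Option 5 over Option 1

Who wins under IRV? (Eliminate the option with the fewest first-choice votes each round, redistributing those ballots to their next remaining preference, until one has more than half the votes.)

Round 1: Option 1 10, Option 2 26, Option 3 0, Option 4 12, Option 5 15, Option 6 9. Option 3 eliminated.
Round 2: Option 1 10, Option 2 26, Option 4 12, Option 5 15, Option 6 9. Option 6 eliminated.
Round 3: Option 1 10, Option 2 26, Option 4 21, Option 5 15. Option 1 eliminated.
Round 4: Option 2 26, Option 4 21, Option 5 25. Option 4 eliminated.
Round 5: Option 2 35, Option 5 37. Option 5 has a majority (≥37).

Option 5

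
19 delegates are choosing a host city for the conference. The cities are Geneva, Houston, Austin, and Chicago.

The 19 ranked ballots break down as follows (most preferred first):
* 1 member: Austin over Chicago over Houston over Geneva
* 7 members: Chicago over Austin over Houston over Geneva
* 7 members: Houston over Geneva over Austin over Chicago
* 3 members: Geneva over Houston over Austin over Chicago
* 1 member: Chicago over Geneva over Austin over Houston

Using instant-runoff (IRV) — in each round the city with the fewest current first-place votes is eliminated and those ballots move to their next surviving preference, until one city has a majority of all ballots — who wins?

Houston

Round 1: Geneva 3, Houston 7, Austin 1, Chicago 8. Austin eliminated.
Round 2: Geneva 3, Houston 7, Chicago 9. Geneva eliminated.
Round 3: Houston 10, Chicago 9. Houston has a majority (≥10).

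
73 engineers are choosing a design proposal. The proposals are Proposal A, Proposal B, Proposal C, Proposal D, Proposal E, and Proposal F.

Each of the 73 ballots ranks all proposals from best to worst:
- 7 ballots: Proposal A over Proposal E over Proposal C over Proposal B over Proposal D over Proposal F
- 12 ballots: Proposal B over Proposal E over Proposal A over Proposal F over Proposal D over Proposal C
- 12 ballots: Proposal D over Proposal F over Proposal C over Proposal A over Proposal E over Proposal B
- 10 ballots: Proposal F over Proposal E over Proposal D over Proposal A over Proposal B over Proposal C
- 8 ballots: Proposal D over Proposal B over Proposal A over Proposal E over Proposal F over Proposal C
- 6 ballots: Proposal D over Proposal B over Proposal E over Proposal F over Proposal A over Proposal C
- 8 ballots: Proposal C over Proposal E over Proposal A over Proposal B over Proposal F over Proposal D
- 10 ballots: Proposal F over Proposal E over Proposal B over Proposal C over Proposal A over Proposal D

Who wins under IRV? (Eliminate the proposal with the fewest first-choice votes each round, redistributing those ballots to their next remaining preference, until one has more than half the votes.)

Proposal F

Round 1: Proposal A 7, Proposal B 12, Proposal C 8, Proposal D 26, Proposal E 0, Proposal F 20. Proposal E eliminated.
Round 2: Proposal A 7, Proposal B 12, Proposal C 8, Proposal D 26, Proposal F 20. Proposal A eliminated.
Round 3: Proposal B 12, Proposal C 15, Proposal D 26, Proposal F 20. Proposal B eliminated.
Round 4: Proposal C 15, Proposal D 26, Proposal F 32. Proposal C eliminated.
Round 5: Proposal D 33, Proposal F 40. Proposal F has a majority (≥37).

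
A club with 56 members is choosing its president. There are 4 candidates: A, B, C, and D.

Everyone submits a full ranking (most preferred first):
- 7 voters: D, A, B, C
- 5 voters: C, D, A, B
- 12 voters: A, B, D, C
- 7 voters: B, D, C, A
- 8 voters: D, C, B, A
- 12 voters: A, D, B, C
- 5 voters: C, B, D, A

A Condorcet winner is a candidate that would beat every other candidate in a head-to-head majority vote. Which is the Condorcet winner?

D vs A: 32–24
D vs B: 32–24
D vs C: 46–10
D beats every other candidate.

D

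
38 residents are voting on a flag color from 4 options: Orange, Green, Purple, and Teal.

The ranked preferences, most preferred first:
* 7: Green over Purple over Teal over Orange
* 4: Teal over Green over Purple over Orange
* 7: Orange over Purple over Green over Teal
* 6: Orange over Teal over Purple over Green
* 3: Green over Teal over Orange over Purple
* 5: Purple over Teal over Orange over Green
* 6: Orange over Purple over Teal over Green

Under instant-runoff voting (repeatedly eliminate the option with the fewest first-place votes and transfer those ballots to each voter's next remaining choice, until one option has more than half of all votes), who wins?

Round 1: Orange 19, Green 10, Purple 5, Teal 4. Teal eliminated.
Round 2: Orange 19, Green 14, Purple 5. Purple eliminated.
Round 3: Orange 24, Green 14. Orange has a majority (≥20).

Orange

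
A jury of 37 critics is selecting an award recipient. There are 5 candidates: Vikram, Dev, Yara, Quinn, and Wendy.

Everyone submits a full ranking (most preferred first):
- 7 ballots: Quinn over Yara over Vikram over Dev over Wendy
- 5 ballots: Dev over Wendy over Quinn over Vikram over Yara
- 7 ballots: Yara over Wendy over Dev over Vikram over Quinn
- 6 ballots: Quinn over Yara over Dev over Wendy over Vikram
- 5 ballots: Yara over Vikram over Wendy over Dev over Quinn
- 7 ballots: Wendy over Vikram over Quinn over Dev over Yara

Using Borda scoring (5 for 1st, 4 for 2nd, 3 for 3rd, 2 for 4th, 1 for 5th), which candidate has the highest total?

Yara

Vikram: 7×3 + 5×2 + 7×2 + 6×1 + 5×4 + 7×4 = 99
Dev: 7×2 + 5×5 + 7×3 + 6×3 + 5×2 + 7×2 = 102
Yara: 7×4 + 5×1 + 7×5 + 6×4 + 5×5 + 7×1 = 124
Quinn: 7×5 + 5×3 + 7×1 + 6×5 + 5×1 + 7×3 = 113
Wendy: 7×1 + 5×4 + 7×4 + 6×2 + 5×3 + 7×5 = 117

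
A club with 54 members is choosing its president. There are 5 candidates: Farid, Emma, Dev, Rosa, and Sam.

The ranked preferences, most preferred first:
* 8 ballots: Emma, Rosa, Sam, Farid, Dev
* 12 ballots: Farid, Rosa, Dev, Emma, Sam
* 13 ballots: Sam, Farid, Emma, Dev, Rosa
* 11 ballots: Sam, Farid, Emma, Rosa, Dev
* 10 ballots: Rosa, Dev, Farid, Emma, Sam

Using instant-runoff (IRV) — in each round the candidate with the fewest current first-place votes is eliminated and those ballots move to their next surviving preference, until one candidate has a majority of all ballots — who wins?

Round 1: Farid 12, Emma 8, Dev 0, Rosa 10, Sam 24. Dev eliminated.
Round 2: Farid 12, Emma 8, Rosa 10, Sam 24. Emma eliminated.
Round 3: Farid 12, Rosa 18, Sam 24. Farid eliminated.
Round 4: Rosa 30, Sam 24. Rosa has a majority (≥28).

Rosa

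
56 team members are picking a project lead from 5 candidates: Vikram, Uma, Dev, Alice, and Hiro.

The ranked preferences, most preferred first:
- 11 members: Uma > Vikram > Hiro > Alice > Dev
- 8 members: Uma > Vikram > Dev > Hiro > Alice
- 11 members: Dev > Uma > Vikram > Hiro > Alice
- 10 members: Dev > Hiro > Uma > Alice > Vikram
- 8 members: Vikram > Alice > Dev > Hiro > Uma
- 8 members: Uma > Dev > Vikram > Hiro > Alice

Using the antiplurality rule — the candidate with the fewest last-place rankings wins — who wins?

Last-place votes: Vikram 10, Uma 8, Dev 11, Alice 27, Hiro 0.

Hiro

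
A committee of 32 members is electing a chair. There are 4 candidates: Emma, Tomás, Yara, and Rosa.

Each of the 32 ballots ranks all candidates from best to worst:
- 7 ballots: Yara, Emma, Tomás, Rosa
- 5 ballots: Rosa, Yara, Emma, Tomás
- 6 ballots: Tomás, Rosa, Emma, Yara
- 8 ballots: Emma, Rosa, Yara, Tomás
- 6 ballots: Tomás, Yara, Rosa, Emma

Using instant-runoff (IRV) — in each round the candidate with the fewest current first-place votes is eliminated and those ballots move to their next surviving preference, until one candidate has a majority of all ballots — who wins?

Yara

Round 1: Emma 8, Tomás 12, Yara 7, Rosa 5. Rosa eliminated.
Round 2: Emma 8, Tomás 12, Yara 12. Emma eliminated.
Round 3: Tomás 12, Yara 20. Yara has a majority (≥17).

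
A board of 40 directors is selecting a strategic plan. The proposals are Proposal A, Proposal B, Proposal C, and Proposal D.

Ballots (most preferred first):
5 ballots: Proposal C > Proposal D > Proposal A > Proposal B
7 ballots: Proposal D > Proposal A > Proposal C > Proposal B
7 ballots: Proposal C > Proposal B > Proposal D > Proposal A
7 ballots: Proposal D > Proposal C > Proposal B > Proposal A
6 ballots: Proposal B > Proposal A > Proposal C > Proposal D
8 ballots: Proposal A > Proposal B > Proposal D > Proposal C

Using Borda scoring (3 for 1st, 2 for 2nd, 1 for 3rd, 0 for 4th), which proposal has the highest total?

Proposal D

Proposal A: 5×1 + 7×2 + 7×0 + 7×0 + 6×2 + 8×3 = 55
Proposal B: 5×0 + 7×0 + 7×2 + 7×1 + 6×3 + 8×2 = 55
Proposal C: 5×3 + 7×1 + 7×3 + 7×2 + 6×1 + 8×0 = 63
Proposal D: 5×2 + 7×3 + 7×1 + 7×3 + 6×0 + 8×1 = 67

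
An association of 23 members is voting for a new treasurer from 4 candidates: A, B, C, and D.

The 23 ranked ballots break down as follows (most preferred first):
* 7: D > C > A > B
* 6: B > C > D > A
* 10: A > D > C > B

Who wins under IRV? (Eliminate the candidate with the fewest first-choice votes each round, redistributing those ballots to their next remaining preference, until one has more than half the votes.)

D

Round 1: A 10, B 6, C 0, D 7. C eliminated.
Round 2: A 10, B 6, D 7. B eliminated.
Round 3: A 10, D 13. D has a majority (≥12).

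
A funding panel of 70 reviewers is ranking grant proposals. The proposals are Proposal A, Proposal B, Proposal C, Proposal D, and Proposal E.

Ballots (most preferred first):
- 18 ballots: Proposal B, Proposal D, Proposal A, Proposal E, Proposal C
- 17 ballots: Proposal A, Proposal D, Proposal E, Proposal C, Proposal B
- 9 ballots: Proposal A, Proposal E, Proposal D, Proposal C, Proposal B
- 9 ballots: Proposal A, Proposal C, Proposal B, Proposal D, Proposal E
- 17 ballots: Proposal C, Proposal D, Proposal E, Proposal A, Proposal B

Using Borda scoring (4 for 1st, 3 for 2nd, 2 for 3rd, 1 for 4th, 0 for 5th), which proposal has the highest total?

Proposal A

Proposal A: 18×2 + 17×4 + 9×4 + 9×4 + 17×1 = 193
Proposal B: 18×4 + 17×0 + 9×0 + 9×2 + 17×0 = 90
Proposal C: 18×0 + 17×1 + 9×1 + 9×3 + 17×4 = 121
Proposal D: 18×3 + 17×3 + 9×2 + 9×1 + 17×3 = 183
Proposal E: 18×1 + 17×2 + 9×3 + 9×0 + 17×2 = 113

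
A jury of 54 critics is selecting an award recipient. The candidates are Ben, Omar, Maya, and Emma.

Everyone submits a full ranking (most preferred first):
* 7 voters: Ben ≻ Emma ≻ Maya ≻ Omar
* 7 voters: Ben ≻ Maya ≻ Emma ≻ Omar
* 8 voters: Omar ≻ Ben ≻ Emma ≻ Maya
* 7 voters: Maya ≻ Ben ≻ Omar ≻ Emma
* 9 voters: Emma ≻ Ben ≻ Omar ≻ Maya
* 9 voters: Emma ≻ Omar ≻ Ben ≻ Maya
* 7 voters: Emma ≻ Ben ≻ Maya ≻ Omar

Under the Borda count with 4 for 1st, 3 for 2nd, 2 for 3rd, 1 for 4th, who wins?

Ben

Ben: 7×4 + 7×4 + 8×3 + 7×3 + 9×3 + 9×2 + 7×3 = 167
Omar: 7×1 + 7×1 + 8×4 + 7×2 + 9×2 + 9×3 + 7×1 = 112
Maya: 7×2 + 7×3 + 8×1 + 7×4 + 9×1 + 9×1 + 7×2 = 103
Emma: 7×3 + 7×2 + 8×2 + 7×1 + 9×4 + 9×4 + 7×4 = 158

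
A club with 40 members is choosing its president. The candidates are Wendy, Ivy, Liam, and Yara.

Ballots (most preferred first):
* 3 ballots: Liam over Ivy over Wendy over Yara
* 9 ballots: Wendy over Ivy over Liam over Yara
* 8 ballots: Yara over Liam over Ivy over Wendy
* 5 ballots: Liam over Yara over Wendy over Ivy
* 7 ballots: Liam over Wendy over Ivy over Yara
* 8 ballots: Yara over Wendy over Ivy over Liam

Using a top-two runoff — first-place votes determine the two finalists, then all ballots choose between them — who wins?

Round 1 first-place votes: Wendy 9, Ivy 0, Liam 15, Yara 16. Yara and Liam advance.
Runoff: Yara is ranked above Liam on 16 ballots, Liam above Yara on 24.

Liam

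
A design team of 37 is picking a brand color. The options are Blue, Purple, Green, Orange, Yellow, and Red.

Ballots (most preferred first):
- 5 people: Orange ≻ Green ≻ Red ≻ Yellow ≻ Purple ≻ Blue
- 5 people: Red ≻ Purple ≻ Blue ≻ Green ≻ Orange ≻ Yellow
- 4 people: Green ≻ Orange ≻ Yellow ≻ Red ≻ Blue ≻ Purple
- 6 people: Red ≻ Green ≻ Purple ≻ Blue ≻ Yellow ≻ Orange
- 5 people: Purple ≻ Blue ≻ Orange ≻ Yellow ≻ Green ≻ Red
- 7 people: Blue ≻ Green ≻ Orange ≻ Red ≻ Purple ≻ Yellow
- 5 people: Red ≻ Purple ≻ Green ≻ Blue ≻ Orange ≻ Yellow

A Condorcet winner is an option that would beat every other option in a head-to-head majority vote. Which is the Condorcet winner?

Green vs Blue: 20–17
Green vs Purple: 22–15
Green vs Orange: 27–10
Green vs Yellow: 32–5
Green vs Red: 21–16
Green beats every other option.

Green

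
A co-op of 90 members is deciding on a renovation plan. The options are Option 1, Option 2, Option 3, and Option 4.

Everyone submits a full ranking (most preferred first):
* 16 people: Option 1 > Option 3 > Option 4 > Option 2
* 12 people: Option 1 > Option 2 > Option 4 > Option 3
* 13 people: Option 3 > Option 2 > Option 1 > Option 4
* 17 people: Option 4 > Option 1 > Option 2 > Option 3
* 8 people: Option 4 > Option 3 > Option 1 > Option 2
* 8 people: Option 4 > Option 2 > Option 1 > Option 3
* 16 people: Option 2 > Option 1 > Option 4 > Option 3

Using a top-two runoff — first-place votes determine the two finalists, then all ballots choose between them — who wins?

Round 1 first-place votes: Option 1 28, Option 2 16, Option 3 13, Option 4 33. Option 4 and Option 1 advance.
Runoff: Option 4 is ranked above Option 1 on 33 ballots, Option 1 above Option 4 on 57.

Option 1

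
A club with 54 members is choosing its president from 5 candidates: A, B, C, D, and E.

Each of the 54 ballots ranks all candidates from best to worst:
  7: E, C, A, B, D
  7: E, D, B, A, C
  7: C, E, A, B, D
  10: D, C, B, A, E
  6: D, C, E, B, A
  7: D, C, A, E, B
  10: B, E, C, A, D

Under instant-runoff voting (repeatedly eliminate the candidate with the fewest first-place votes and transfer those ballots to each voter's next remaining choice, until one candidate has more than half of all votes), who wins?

E

Round 1: A 0, B 10, C 7, D 23, E 14. A eliminated.
Round 2: B 10, C 7, D 23, E 14. C eliminated.
Round 3: B 10, D 23, E 21. B eliminated.
Round 4: D 23, E 31. E has a majority (≥28).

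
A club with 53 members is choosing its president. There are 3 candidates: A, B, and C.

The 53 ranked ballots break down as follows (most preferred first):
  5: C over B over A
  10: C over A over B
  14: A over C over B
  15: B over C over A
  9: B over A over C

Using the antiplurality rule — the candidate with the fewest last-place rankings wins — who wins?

C

Last-place votes: A 20, B 24, C 9.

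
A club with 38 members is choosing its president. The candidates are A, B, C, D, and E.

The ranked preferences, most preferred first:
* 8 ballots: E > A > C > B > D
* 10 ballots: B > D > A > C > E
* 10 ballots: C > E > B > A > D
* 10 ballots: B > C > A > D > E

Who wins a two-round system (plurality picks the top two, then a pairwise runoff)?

Round 1 first-place votes: A 0, B 20, C 10, D 0, E 8. B and C advance.
Runoff: B is ranked above C on 20 ballots, C above B on 18.

B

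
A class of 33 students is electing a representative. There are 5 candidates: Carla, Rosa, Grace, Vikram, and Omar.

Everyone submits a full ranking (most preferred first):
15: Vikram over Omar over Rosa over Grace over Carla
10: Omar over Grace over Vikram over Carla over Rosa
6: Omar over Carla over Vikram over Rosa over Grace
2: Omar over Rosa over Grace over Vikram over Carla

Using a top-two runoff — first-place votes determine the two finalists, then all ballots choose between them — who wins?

Omar

Round 1 first-place votes: Carla 0, Rosa 0, Grace 0, Vikram 15, Omar 18. Omar and Vikram advance.
Runoff: Omar is ranked above Vikram on 18 ballots, Vikram above Omar on 15.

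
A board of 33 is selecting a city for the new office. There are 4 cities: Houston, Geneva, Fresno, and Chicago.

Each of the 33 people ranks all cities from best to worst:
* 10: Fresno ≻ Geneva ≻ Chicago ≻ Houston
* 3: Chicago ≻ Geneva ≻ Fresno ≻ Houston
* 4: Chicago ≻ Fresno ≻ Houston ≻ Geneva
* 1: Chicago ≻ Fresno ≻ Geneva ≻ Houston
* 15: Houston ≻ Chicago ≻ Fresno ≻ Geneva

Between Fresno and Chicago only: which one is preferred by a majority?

Fresno is ranked above Chicago on 10 ballots; Chicago above Fresno on 23.

Chicago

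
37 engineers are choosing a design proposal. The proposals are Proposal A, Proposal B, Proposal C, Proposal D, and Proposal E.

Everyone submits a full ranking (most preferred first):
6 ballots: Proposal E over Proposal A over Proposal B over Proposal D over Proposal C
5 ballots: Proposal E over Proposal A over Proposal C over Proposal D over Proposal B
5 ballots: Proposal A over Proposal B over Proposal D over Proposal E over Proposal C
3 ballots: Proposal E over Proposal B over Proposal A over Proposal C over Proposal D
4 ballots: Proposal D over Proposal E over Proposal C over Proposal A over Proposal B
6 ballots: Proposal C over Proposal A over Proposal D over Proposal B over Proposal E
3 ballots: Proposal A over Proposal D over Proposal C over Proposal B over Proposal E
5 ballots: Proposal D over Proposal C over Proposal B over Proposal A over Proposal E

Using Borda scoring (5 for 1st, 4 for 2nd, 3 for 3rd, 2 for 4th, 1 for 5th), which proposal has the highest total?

Proposal A

Proposal A: 6×4 + 5×4 + 5×5 + 3×3 + 4×2 + 6×4 + 3×5 + 5×2 = 135
Proposal B: 6×3 + 5×1 + 5×4 + 3×4 + 4×1 + 6×2 + 3×2 + 5×3 = 92
Proposal C: 6×1 + 5×3 + 5×1 + 3×2 + 4×3 + 6×5 + 3×3 + 5×4 = 103
Proposal D: 6×2 + 5×2 + 5×3 + 3×1 + 4×5 + 6×3 + 3×4 + 5×5 = 115
Proposal E: 6×5 + 5×5 + 5×2 + 3×5 + 4×4 + 6×1 + 3×1 + 5×1 = 110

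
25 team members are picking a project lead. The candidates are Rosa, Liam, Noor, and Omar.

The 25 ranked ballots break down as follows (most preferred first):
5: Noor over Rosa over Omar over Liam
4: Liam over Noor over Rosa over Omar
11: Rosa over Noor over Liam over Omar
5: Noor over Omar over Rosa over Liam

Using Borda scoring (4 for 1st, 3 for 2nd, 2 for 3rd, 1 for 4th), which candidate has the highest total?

Noor

Rosa: 5×3 + 4×2 + 11×4 + 5×2 = 77
Liam: 5×1 + 4×4 + 11×2 + 5×1 = 48
Noor: 5×4 + 4×3 + 11×3 + 5×4 = 85
Omar: 5×2 + 4×1 + 11×1 + 5×3 = 40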